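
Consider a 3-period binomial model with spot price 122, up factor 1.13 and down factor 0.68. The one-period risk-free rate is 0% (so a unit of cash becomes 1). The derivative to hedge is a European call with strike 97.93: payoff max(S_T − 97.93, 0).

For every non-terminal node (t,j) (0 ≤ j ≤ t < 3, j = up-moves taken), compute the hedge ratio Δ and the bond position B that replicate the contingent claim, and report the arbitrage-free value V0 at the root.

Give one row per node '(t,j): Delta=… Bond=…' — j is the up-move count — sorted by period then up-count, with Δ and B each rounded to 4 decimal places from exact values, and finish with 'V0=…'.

(0,0): Delta=0.7056 Bond=-54.4890
(1,0): Delta=0.1524 Bond=-8.5983
(1,1): Delta=0.8408 Bond=-73.1322
(2,0): Delta=0.0000 Bond=0.0000
(2,1): Delta=0.1897 Bond=-12.0913
(2,2): Delta=1.0000 Bond=-97.9300
V0=31.5923

No-arbitrage ⇒ martingale measure with p* = (R−d)/(u−d) = 0.7111.
Terminal values V(3,·): V(3,0)=0.0000, V(3,1)=0.0000, V(3,2)=8.0016, V(3,3)=78.1034
(2,0): S=56.4128. Δ = (V_up−V_dn)/(S_up−S_dn) = (0.0000−0.0000)/(63.7465−38.3607) = 0.0000. V = [p*·0.0000 + (1−p*)·0.0000]/1 = 0.0000. B = V − Δ·S = 0.0000.
(2,1): S=93.7448. Δ = (V_up−V_dn)/(S_up−S_dn) = (8.0016−0.0000)/(105.9316−63.7465) = 0.1897. V = [p*·8.0016 + (1−p*)·0.0000]/1 = 5.6900. B = V − Δ·S = -12.0913.
(2,2): S=155.7818. Δ = (V_up−V_dn)/(S_up−S_dn) = (78.1034−8.0016)/(176.0334−105.9316) = 1.0000. V = [p*·78.1034 + (1−p*)·8.0016]/1 = 57.8518. B = V − Δ·S = -97.9300.
(1,0): S=82.9600. Δ = (V_up−V_dn)/(S_up−S_dn) = (5.6900−0.0000)/(93.7448−56.4128) = 0.1524. V = [p*·5.6900 + (1−p*)·0.0000]/1 = 4.0463. B = V − Δ·S = -8.5983.
(1,1): S=137.8600. Δ = (V_up−V_dn)/(S_up−S_dn) = (57.8518−5.6900)/(155.7818−93.7448) = 0.8408. V = [p*·57.8518 + (1−p*)·5.6900]/1 = 42.7828. B = V − Δ·S = -73.1322.
(0,0): S=122.0000. Δ = (V_up−V_dn)/(S_up−S_dn) = (42.7828−4.0463)/(137.8600−82.9600) = 0.7056. V = [p*·42.7828 + (1−p*)·4.0463]/1 = 31.5923. B = V − Δ·S = -54.4890.
Root portfolio cost Δ·122+B reproduces V0=31.5923.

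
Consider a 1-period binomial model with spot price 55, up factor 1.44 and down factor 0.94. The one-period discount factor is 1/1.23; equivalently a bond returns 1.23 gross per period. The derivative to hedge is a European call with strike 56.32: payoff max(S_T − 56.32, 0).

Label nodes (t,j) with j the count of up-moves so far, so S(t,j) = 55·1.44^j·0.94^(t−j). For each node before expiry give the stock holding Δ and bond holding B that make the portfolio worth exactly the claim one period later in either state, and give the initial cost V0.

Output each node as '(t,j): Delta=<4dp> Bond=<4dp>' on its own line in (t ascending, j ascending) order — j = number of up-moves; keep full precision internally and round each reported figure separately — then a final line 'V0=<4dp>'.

(0,0): Delta=0.8320 Bond=-34.9711
V0=10.7889

No-arbitrage ⇒ martingale measure with p* = (R−d)/(u−d) = 0.5800.
Payoff layer (t=1): V(1,0)=0.0000, V(1,1)=22.8800
(0,0): S=55.0000. Δ = (V_up−V_dn)/(S_up−S_dn) = (22.8800−0.0000)/(79.2000−51.7000) = 0.8320. V = [p*·22.8800 + (1−p*)·0.0000]/1.23 = 10.7889. B = V − Δ·S = -34.9711.
Root portfolio cost Δ·55+B reproduces V0=10.7889.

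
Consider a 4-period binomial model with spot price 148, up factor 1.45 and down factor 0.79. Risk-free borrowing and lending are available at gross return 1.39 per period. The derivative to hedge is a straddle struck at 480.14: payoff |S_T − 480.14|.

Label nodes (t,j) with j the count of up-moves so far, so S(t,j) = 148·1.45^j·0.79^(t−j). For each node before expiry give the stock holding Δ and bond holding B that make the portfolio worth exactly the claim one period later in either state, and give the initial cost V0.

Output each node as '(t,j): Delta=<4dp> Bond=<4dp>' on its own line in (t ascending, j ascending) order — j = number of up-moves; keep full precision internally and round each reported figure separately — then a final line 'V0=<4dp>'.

(0,0): Delta=-0.0028 Bond=44.7394
(1,0): Delta=-1.0000 Bond=178.7819
(1,1): Delta=0.0515 Bond=50.5283
(2,0): Delta=-1.0000 Bond=248.5068
(2,1): Delta=-1.0000 Bond=248.5068
(2,2): Delta=0.1088 Bond=52.4071
(3,0): Delta=-1.0000 Bond=345.4245
(3,1): Delta=-1.0000 Bond=345.4245
(3,2): Delta=-1.0000 Bond=345.4245
(3,3): Delta=0.1692 Bond=45.5880
V0=44.3269

No-arbitrage ⇒ martingale measure with p* = (R−d)/(u−d) = 0.9091.
Terminal payoffs: V(4,0)=422.4939, V(4,1)=374.3338, V(4,2)=285.9388, V(4,3)=123.6948, V(4,4)=174.0949
Node (3,0) S=72.9698: V=(p*·374.3338+(1−p*)·422.4939)/1.39=272.4547; Δ=(374.3338−422.4939)/(105.8062−57.6461)=-1.0000; B=V−Δ·S=345.4245
Node (3,1) S=133.9319: V=(p*·285.9388+(1−p*)·374.3338)/1.39=211.4926; Δ=(285.9388−374.3338)/(194.2012−105.8062)=-1.0000; B=V−Δ·S=345.4245
Node (3,2) S=245.8243: V=(p*·123.6948+(1−p*)·285.9388)/1.39=99.6002; Δ=(123.6948−285.9388)/(356.4452−194.2012)=-1.0000; B=V−Δ·S=345.4245
Node (3,3) S=451.1965: V=(p*·174.0949+(1−p*)·123.6948)/1.39=121.9519; Δ=(174.0949−123.6948)/(654.2349−356.4452)=0.1692; B=V−Δ·S=45.5880
Node (2,0) S=92.3668: V=(p*·211.4926+(1−p*)·272.4547)/1.39=156.1400; Δ=(211.4926−272.4547)/(133.9319−72.9698)=-1.0000; B=V−Δ·S=248.5068
Node (2,1) S=169.5340: V=(p*·99.6002+(1−p*)·211.4926)/1.39=78.9728; Δ=(99.6002−211.4926)/(245.8243−133.9319)=-1.0000; B=V−Δ·S=248.5068
Node (2,2) S=311.1700: V=(p*·121.9519+(1−p*)·99.6002)/1.39=86.2733; Δ=(121.9519−99.6002)/(451.1965−245.8243)=0.1088; B=V−Δ·S=52.4071
Node (1,0) S=116.9200: V=(p*·78.9728+(1−p*)·156.1400)/1.39=61.8619; Δ=(78.9728−156.1400)/(169.5340−92.3668)=-1.0000; B=V−Δ·S=178.7819
Node (1,1) S=214.6000: V=(p*·86.2733+(1−p*)·78.9728)/1.39=61.5897; Δ=(86.2733−78.9728)/(311.1700−169.5340)=0.0515; B=V−Δ·S=50.5283
Node (0,0) S=148.0000: V=(p*·61.5897+(1−p*)·61.8619)/1.39=44.3269; Δ=(61.5897−61.8619)/(214.6000−116.9200)=-0.0028; B=V−Δ·S=44.7394
Each (Δ,B) replicates both successor values, so the strategy is self-financing and V0 is arbitrage-free.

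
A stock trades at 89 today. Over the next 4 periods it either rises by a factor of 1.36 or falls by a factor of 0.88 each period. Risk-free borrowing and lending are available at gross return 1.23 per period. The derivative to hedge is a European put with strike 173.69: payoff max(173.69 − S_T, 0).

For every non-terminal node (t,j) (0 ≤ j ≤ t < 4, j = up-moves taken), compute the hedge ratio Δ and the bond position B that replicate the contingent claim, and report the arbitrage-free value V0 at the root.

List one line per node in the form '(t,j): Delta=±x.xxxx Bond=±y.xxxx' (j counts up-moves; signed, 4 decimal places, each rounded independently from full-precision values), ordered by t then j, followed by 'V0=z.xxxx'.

(0,0): Delta=-0.3492 Bond=38.3960
(1,0): Delta=-0.7820 Bond=81.1225
(1,1): Delta=-0.2452 Bond=34.6373
(2,0): Delta=-1.0000 Bond=114.8060
(2,1): Delta=-0.7296 Bond=94.1999
(2,2): Delta=-0.1288 Bond=23.4396
(3,0): Delta=-1.0000 Bond=141.2114
(3,1): Delta=-1.0000 Bond=141.2114
(3,2): Delta=-0.6646 Bond=106.4518
(3,3): Delta=0.0000 Bond=0.0000
V0=7.3161

Under the risk-neutral measure, an up-move has probability p* = (R−d)/(u−d) = 0.7292 and values discount at R = 1.23.
Terminal values V(4,·): V(4,0)=120.3171, V(4,1)=91.2046, V(4,2)=46.2126, V(4,3)=0.0000, V(4,4)=0.0000
(3,0): S=60.6510. Δ = (V_up−V_dn)/(S_up−S_dn) = (91.2046−120.3171)/(82.4854−53.3729) = -1.0000. V = [p*·91.2046 + (1−p*)·120.3171]/1.23 = 80.5604. B = V − Δ·S = 141.2114.
(3,1): S=93.7334. Δ = (V_up−V_dn)/(S_up−S_dn) = (46.2126−91.2046)/(127.4774−82.4854) = -1.0000. V = [p*·46.2126 + (1−p*)·91.2046]/1.23 = 47.4780. B = V − Δ·S = 141.2114.
(3,2): S=144.8607. Δ = (V_up−V_dn)/(S_up−S_dn) = (0.0000−46.2126)/(197.0105−127.4774) = -0.6646. V = [p*·0.0000 + (1−p*)·46.2126]/1.23 = 10.1755. B = V − Δ·S = 106.4518.
(3,3): S=223.8756. Δ = (V_up−V_dn)/(S_up−S_dn) = (0.0000−0.0000)/(304.4708−197.0105) = 0.0000. V = [p*·0.0000 + (1−p*)·0.0000]/1.23 = 0.0000. B = V − Δ·S = 0.0000.
(2,0): S=68.9216. Δ = (V_up−V_dn)/(S_up−S_dn) = (47.4780−80.5604)/(93.7334−60.6510) = -1.0000. V = [p*·47.4780 + (1−p*)·80.5604]/1.23 = 45.8844. B = V − Δ·S = 114.8060.
(2,1): S=106.5152. Δ = (V_up−V_dn)/(S_up−S_dn) = (10.1755−47.4780)/(144.8607−93.7334) = -0.7296. V = [p*·10.1755 + (1−p*)·47.4780]/1.23 = 16.4864. B = V − Δ·S = 94.1999.
(2,2): S=164.6144. Δ = (V_up−V_dn)/(S_up−S_dn) = (0.0000−10.1755)/(223.8756−144.8607) = -0.1288. V = [p*·0.0000 + (1−p*)·10.1755]/1.23 = 2.2405. B = V − Δ·S = 23.4396.
(1,0): S=78.3200. Δ = (V_up−V_dn)/(S_up−S_dn) = (16.4864−45.8844)/(106.5152−68.9216) = -0.7820. V = [p*·16.4864 + (1−p*)·45.8844]/1.23 = 19.8767. B = V − Δ·S = 81.1225.
(1,1): S=121.0400. Δ = (V_up−V_dn)/(S_up−S_dn) = (2.2405−16.4864)/(164.6144−106.5152) = -0.2452. V = [p*·2.2405 + (1−p*)·16.4864]/1.23 = 4.9584. B = V − Δ·S = 34.6373.
(0,0): S=89.0000. Δ = (V_up−V_dn)/(S_up−S_dn) = (4.9584−19.8767)/(121.0400−78.3200) = -0.3492. V = [p*·4.9584 + (1−p*)·19.8767]/1.23 = 7.3161. B = V − Δ·S = 38.3960.
Self-financing check: at every node Δ·S+B equals the discounted successor values.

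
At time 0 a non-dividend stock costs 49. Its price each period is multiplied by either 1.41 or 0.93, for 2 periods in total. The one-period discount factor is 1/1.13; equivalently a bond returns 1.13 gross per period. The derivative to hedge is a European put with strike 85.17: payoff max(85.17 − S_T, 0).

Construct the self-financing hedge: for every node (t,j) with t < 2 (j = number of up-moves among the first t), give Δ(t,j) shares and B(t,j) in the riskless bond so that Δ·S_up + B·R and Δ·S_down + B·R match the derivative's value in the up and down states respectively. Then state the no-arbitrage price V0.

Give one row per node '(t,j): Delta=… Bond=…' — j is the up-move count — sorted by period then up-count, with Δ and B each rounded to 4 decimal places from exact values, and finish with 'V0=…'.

No-arbitrage ⇒ martingale measure with p* = (R−d)/(u−d) = 0.4167.
Payoff layer (t=2): V(2,0)=42.7899, V(2,1)=20.9163, V(2,2)=0.0000
(1,0): S=45.5700. Δ = (V_up−V_dn)/(S_up−S_dn) = (20.9163−42.7899)/(64.2537−42.3801) = -1.0000. V = [p*·20.9163 + (1−p*)·42.7899]/1.13 = 29.8017. B = V − Δ·S = 75.3717.
(1,1): S=69.0900. Δ = (V_up−V_dn)/(S_up−S_dn) = (0.0000−20.9163)/(97.4169−64.2537) = -0.6307. V = [p*·0.0000 + (1−p*)·20.9163]/1.13 = 10.7975. B = V − Δ·S = 54.3731.
(0,0): S=49.0000. Δ = (V_up−V_dn)/(S_up−S_dn) = (10.7975−29.8017)/(69.0900−45.5700) = -0.8080. V = [p*·10.7975 + (1−p*)·29.8017]/1.13 = 19.3657. B = V − Δ·S = 58.9578.
Check: Δ(0,0)·S0 + B(0,0) = 19.3657 = V0.

(0,0): Delta=-0.8080 Bond=58.9578
(1,0): Delta=-1.0000 Bond=75.3717
(1,1): Delta=-0.6307 Bond=54.3731
V0=19.3657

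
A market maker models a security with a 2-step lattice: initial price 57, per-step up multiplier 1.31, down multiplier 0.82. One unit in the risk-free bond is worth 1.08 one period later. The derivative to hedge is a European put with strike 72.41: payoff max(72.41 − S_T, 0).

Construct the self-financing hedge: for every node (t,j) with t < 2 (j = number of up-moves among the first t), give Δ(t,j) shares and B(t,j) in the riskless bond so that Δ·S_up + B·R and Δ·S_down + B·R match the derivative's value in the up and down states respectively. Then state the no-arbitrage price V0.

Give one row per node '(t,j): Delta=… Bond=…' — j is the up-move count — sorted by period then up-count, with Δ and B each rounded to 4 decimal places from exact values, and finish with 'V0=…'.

(0,0): Delta=-0.5531 Bond=42.7374
(1,0): Delta=-1.0000 Bond=67.0463
(1,1): Delta=-0.3056 Bond=27.6768
V0=11.2129

No-arbitrage ⇒ martingale measure with p* = (R−d)/(u−d) = 0.5306.
At expiry t=2: V(2,0)=34.0832, V(2,1)=11.1806, V(2,2)=0.0000
  t=1,j=0: stock 46.7400 → up 61.2294 (V=11.1806), down 38.3268 (V=34.0832). Price 20.3063; hedge Δ=-1.0000, bond B=67.0463.
  t=1,j=1: stock 74.6700 → up 97.8177 (V=0.0000), down 61.2294 (V=11.1806). Price 4.8593; hedge Δ=-0.3056, bond B=27.6768.
  t=0,j=0: stock 57.0000 → up 74.6700 (V=4.8593), down 46.7400 (V=20.3063). Price 11.2129; hedge Δ=-0.5531, bond B=42.7374.
Each (Δ,B) replicates both successor values, so the strategy is self-financing and V0 is arbitrage-free.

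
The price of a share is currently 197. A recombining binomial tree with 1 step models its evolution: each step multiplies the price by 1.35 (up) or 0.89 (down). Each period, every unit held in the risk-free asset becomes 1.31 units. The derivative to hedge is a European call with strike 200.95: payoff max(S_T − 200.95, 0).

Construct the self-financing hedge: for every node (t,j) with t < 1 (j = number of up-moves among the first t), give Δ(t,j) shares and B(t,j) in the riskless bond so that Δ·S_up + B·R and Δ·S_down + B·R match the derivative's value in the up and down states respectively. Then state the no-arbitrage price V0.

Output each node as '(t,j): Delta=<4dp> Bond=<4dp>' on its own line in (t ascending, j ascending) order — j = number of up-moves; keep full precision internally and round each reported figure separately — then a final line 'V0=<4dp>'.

(0,0): Delta=0.7173 Bond=-96.0007
V0=45.3037

No-arbitrage ⇒ martingale measure with p* = (R−d)/(u−d) = 0.9130.
Terminal values V(1,·): V(1,0)=0.0000, V(1,1)=65.0000
Node (0,0) S=197.0000: V=(p*·65.0000+(1−p*)·0.0000)/1.31=45.3037; Δ=(65.0000−0.0000)/(265.9500−175.3300)=0.7173; B=V−Δ·S=-96.0007
The time-0 hedge costs 45.3037, which is the no-arbitrage price.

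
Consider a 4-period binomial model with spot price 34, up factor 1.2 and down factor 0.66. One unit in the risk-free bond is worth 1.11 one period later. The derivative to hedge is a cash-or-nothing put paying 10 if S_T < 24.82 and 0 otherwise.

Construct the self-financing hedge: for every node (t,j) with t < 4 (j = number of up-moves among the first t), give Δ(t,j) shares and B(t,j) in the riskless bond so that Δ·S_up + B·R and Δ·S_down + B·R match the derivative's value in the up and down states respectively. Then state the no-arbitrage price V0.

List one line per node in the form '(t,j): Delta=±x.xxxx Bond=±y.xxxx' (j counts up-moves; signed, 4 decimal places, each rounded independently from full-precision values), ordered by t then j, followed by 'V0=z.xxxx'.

No-arbitrage ⇒ martingale measure with p* = (R−d)/(u−d) = 0.8333.
Terminal values V(4,·): V(4,0)=10.0000, V(4,1)=10.0000, V(4,2)=10.0000, V(4,3)=0.0000, V(4,4)=0.0000
Node (3,0) S=9.7749: V=(p*·10.0000+(1−p*)·10.0000)/1.11=9.0090; Δ=(10.0000−10.0000)/(11.7298−6.4514)=0.0000; B=V−Δ·S=9.0090
Node (3,1) S=17.7725: V=(p*·10.0000+(1−p*)·10.0000)/1.11=9.0090; Δ=(10.0000−10.0000)/(21.3270−11.7298)=0.0000; B=V−Δ·S=9.0090
Node (3,2) S=32.3136: V=(p*·0.0000+(1−p*)·10.0000)/1.11=1.5015; Δ=(0.0000−10.0000)/(38.7763−21.3270)=-0.5731; B=V−Δ·S=20.0200
Node (3,3) S=58.7520: V=(p*·0.0000+(1−p*)·0.0000)/1.11=0.0000; Δ=(0.0000−0.0000)/(70.5024−38.7763)=0.0000; B=V−Δ·S=0.0000
Node (2,0) S=14.8104: V=(p*·9.0090+(1−p*)·9.0090)/1.11=8.1162; Δ=(9.0090−9.0090)/(17.7725−9.7749)=0.0000; B=V−Δ·S=8.1162
Node (2,1) S=26.9280: V=(p*·1.5015+(1−p*)·9.0090)/1.11=2.4800; Δ=(1.5015−9.0090)/(32.3136−17.7725)=-0.5163; B=V−Δ·S=16.3827
Node (2,2) S=48.9600: V=(p*·0.0000+(1−p*)·1.5015)/1.11=0.2255; Δ=(0.0000−1.5015)/(58.7520−32.3136)=-0.0568; B=V−Δ·S=3.0060
Node (1,0) S=22.4400: V=(p*·2.4800+(1−p*)·8.1162)/1.11=3.0805; Δ=(2.4800−8.1162)/(26.9280−14.8104)=-0.4651; B=V−Δ·S=13.5180
Node (1,1) S=40.8000: V=(p*·0.2255+(1−p*)·2.4800)/1.11=0.5416; Δ=(0.2255−2.4800)/(48.9600−26.9280)=-0.1023; B=V−Δ·S=4.7166
Node (0,0) S=34.0000: V=(p*·0.5416+(1−p*)·3.0805)/1.11=0.8692; Δ=(0.5416−3.0805)/(40.8000−22.4400)=-0.1383; B=V−Δ·S=5.5707
Root portfolio cost Δ·34+B reproduces V0=0.8692.

(0,0): Delta=-0.1383 Bond=5.5707
(1,0): Delta=-0.4651 Bond=13.5180
(1,1): Delta=-0.1023 Bond=4.7166
(2,0): Delta=0.0000 Bond=8.1162
(2,1): Delta=-0.5163 Bond=16.3827
(2,2): Delta=-0.0568 Bond=3.0060
(3,0): Delta=0.0000 Bond=9.0090
(3,1): Delta=0.0000 Bond=9.0090
(3,2): Delta=-0.5731 Bond=20.0200
(3,3): Delta=0.0000 Bond=0.0000
V0=0.8692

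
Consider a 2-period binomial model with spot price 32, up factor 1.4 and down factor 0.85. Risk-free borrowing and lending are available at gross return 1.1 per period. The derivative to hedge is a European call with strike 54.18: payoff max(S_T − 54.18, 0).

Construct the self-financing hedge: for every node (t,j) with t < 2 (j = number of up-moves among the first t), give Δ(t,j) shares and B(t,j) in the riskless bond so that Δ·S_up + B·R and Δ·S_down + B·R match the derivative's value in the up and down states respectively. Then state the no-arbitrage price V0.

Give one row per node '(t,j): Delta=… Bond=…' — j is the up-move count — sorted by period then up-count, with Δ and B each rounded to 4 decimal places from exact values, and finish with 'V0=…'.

(0,0): Delta=0.2005 Bond=-4.9580
(1,0): Delta=0.0000 Bond=0.0000
(1,1): Delta=0.3466 Bond=-11.9983
V0=1.4582

The replicating-portfolio and risk-neutral prices coincide; use p* = (1.1−0.85)/(1.4−0.85) = 0.4545 for the latter.
At expiry t=2: V(2,0)=0.0000, V(2,1)=0.0000, V(2,2)=8.5400
  t=1,j=0: stock 27.2000 → up 38.0800 (V=0.0000), down 23.1200 (V=0.0000). Price 0.0000; hedge Δ=0.0000, bond B=0.0000.
  t=1,j=1: stock 44.8000 → up 62.7200 (V=8.5400), down 38.0800 (V=0.0000). Price 3.5289; hedge Δ=0.3466, bond B=-11.9983.
  t=0,j=0: stock 32.0000 → up 44.8000 (V=3.5289), down 27.2000 (V=0.0000). Price 1.4582; hedge Δ=0.2005, bond B=-4.9580.
Self-financing check: at every node Δ·S+B equals the discounted successor values.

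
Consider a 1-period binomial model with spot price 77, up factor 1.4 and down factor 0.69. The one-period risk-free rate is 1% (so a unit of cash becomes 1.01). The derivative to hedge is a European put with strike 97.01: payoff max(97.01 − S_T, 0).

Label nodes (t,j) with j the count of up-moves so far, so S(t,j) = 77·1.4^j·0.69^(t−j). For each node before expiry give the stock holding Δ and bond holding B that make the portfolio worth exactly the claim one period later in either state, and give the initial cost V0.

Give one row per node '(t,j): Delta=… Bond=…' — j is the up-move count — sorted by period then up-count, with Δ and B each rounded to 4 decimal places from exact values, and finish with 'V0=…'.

(0,0): Delta=-0.8026 Bond=85.6673
V0=23.8645

Under the risk-neutral measure, an up-move has probability p* = (R−d)/(u−d) = 0.4507 and values discount at R = 1.01.
At expiry t=1: V(1,0)=43.8800, V(1,1)=0.0000
  t=0,j=0: stock 77.0000 → up 107.8000 (V=0.0000), down 53.1300 (V=43.8800). Price 23.8645; hedge Δ=-0.8026, bond B=85.6673.
The time-0 hedge costs 23.8645, which is the no-arbitrage price.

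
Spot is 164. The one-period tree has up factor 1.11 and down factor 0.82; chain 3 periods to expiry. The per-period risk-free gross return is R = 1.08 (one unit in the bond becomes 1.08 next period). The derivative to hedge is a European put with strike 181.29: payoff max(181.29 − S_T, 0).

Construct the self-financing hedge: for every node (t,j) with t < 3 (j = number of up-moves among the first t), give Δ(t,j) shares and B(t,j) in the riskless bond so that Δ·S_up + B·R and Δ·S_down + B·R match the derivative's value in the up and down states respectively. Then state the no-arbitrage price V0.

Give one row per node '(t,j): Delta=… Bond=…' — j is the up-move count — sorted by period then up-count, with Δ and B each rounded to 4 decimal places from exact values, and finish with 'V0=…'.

(0,0): Delta=-0.3769 Bond=66.3287
(1,0): Delta=-1.0000 Bond=155.4270
(1,1): Delta=-0.3238 Bond=61.9667
(2,0): Delta=-1.0000 Bond=167.8611
(2,1): Delta=-1.0000 Bond=167.8611
(2,2): Delta=-0.2662 Bond=55.2774
V0=4.5140

Under the risk-neutral measure, an up-move has probability p* = (R−d)/(u−d) = 0.8966 and values discount at R = 1.08.
Terminal values V(3,·): V(3,0)=90.8656, V(3,1)=58.8863, V(3,2)=15.5972, V(3,3)=0.0000
Node (2,0) S=110.2736: V=(p*·58.8863+(1−p*)·90.8656)/1.08=57.5875; Δ=(58.8863−90.8656)/(122.4037−90.4244)=-1.0000; B=V−Δ·S=167.8611
Node (2,1) S=149.2728: V=(p*·15.5972+(1−p*)·58.8863)/1.08=18.5883; Δ=(15.5972−58.8863)/(165.6928−122.4037)=-1.0000; B=V−Δ·S=167.8611
Node (2,2) S=202.0644: V=(p*·0.0000+(1−p*)·15.5972)/1.08=1.4940; Δ=(0.0000−15.5972)/(224.2915−165.6928)=-0.2662; B=V−Δ·S=55.2774
Node (1,0) S=134.4800: V=(p*·18.5883+(1−p*)·57.5875)/1.08=20.9470; Δ=(18.5883−57.5875)/(149.2728−110.2736)=-1.0000; B=V−Δ·S=155.4270
Node (1,1) S=182.0400: V=(p*·1.4940+(1−p*)·18.5883)/1.08=3.0207; Δ=(1.4940−18.5883)/(202.0644−149.2728)=-0.3238; B=V−Δ·S=61.9667
Node (0,0) S=164.0000: V=(p*·3.0207+(1−p*)·20.9470)/1.08=4.5140; Δ=(3.0207−20.9470)/(182.0400−134.4800)=-0.3769; B=V−Δ·S=66.3287
Self-financing check: at every node Δ·S+B equals the discounted successor values.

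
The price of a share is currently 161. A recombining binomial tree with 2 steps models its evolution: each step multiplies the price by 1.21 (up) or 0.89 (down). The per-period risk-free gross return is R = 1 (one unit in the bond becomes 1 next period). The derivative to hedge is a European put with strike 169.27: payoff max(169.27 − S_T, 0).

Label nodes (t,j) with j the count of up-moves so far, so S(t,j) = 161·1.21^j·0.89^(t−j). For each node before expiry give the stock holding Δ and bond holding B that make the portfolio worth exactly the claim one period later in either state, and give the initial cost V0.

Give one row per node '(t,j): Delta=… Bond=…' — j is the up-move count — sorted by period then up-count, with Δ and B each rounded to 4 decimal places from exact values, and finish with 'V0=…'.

(0,0): Delta=-0.5317 Bond=103.5802
(1,0): Delta=-0.9103 Bond=157.8366
(1,1): Delta=0.0000 Bond=0.0000
V0=17.9767

Since d<R<u, set p* = (R−d)/(u−d) = 0.3438; price each node as the discounted p*-expectation of its children.
Payoff layer (t=2): V(2,0)=41.7419, V(2,1)=0.0000, V(2,2)=0.0000
Node (1,0) S=143.2900: V=(p*·0.0000+(1−p*)·41.7419)/1=27.3931; Δ=(0.0000−41.7419)/(173.3809−127.5281)=-0.9103; B=V−Δ·S=157.8366
Node (1,1) S=194.8100: V=(p*·0.0000+(1−p*)·0.0000)/1=0.0000; Δ=(0.0000−0.0000)/(235.7201−173.3809)=0.0000; B=V−Δ·S=0.0000
Node (0,0) S=161.0000: V=(p*·0.0000+(1−p*)·27.3931)/1=17.9767; Δ=(0.0000−27.3931)/(194.8100−143.2900)=-0.5317; B=V−Δ·S=103.5802
Self-financing check: at every node Δ·S+B equals the discounted successor values.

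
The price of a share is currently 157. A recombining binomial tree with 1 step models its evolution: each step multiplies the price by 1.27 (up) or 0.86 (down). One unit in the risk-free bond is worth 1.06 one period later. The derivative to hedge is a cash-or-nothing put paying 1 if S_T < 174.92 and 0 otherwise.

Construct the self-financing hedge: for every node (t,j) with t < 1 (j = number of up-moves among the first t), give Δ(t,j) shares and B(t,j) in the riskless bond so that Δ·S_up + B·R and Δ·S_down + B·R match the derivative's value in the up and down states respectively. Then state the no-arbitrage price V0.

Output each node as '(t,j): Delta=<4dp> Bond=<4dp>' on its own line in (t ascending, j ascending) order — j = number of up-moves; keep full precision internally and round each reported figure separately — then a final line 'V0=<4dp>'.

Under the risk-neutral measure, an up-move has probability p* = (R−d)/(u−d) = 0.4878 and values discount at R = 1.06.
At expiry t=1: V(1,0)=1.0000, V(1,1)=0.0000
(0,0): S=157.0000. Δ = (V_up−V_dn)/(S_up−S_dn) = (0.0000−1.0000)/(199.3900−135.0200) = -0.0155. V = [p*·0.0000 + (1−p*)·1.0000]/1.06 = 0.4832. B = V − Δ·S = 2.9222.
Check: Δ(0,0)·S0 + B(0,0) = 0.4832 = V0.

(0,0): Delta=-0.0155 Bond=2.9222
V0=0.4832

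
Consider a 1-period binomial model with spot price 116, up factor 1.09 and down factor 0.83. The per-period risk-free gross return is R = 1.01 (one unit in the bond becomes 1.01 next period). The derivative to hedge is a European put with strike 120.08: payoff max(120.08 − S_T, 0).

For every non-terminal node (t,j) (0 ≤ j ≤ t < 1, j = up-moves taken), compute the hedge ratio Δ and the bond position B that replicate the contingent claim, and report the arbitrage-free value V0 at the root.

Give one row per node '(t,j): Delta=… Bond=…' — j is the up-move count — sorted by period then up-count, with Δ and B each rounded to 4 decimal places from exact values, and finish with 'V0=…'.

(0,0): Delta=-0.7891 Bond=98.7890
V0=7.2506

Under the risk-neutral measure, an up-move has probability p* = (R−d)/(u−d) = 0.6923 and values discount at R = 1.01.
Terminal payoffs: V(1,0)=23.8000, V(1,1)=0.0000
  t=0,j=0: stock 116.0000 → up 126.4400 (V=0.0000), down 96.2800 (V=23.8000). Price 7.2506; hedge Δ=-0.7891, bond B=98.7890.
Self-financing check: at every node Δ·S+B equals the discounted successor values.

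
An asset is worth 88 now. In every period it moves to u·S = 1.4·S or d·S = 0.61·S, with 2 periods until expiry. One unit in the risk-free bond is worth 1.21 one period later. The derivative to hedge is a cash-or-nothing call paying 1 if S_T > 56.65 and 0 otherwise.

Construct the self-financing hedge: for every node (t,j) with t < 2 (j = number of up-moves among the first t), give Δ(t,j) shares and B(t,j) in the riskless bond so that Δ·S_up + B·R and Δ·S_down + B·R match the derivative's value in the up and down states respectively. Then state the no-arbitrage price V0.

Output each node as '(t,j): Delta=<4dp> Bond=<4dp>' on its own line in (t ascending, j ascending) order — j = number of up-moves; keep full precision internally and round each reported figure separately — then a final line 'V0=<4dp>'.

Since d<R<u, set p* = (R−d)/(u−d) = 0.7595; price each node as the discounted p*-expectation of its children.
Terminal values V(2,·): V(2,0)=0.0000, V(2,1)=1.0000, V(2,2)=1.0000
Node (1,0) S=53.6800: V=(p*·1.0000+(1−p*)·0.0000)/1.21=0.6277; Δ=(1.0000−0.0000)/(75.1520−32.7448)=0.0236; B=V−Δ·S=-0.6381
Node (1,1) S=123.2000: V=(p*·1.0000+(1−p*)·1.0000)/1.21=0.8264; Δ=(1.0000−1.0000)/(172.4800−75.1520)=0.0000; B=V−Δ·S=0.8264
Node (0,0) S=88.0000: V=(p*·0.8264+(1−p*)·0.6277)/1.21=0.6435; Δ=(0.8264−0.6277)/(123.2000−53.6800)=0.0029; B=V−Δ·S=0.3919
Check: Δ(0,0)·S0 + B(0,0) = 0.6435 = V0.

(0,0): Delta=0.0029 Bond=0.3919
(1,0): Delta=0.0236 Bond=-0.6381
(1,1): Delta=0.0000 Bond=0.8264
V0=0.6435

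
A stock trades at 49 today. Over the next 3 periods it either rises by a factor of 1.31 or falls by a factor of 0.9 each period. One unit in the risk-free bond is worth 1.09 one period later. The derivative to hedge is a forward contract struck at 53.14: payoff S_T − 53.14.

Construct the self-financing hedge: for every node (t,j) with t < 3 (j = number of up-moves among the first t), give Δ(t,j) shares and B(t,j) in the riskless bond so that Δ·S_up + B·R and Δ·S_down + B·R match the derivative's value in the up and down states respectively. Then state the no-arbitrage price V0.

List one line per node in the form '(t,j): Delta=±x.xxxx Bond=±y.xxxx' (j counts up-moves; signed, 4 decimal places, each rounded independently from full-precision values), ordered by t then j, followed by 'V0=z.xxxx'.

(0,0): Delta=1.0000 Bond=-41.0338
(1,0): Delta=1.0000 Bond=-44.7269
(1,1): Delta=1.0000 Bond=-44.7269
(2,0): Delta=1.0000 Bond=-48.7523
(2,1): Delta=1.0000 Bond=-48.7523
(2,2): Delta=1.0000 Bond=-48.7523
V0=7.9662

Under the risk-neutral measure, an up-move has probability p* = (R−d)/(u−d) = 0.4634 and values discount at R = 1.09.
Terminal values V(3,·): V(3,0)=-17.4190, V(3,1)=-1.1461, V(3,2)=22.5400, V(3,3)=57.0165
  t=2,j=0: stock 39.6900 → up 51.9939 (V=-1.1461), down 35.7210 (V=-17.4190). Price -9.0623; hedge Δ=1.0000, bond B=-48.7523.
  t=2,j=1: stock 57.7710 → up 75.6800 (V=22.5400), down 51.9939 (V=-1.1461). Price 9.0187; hedge Δ=1.0000, bond B=-48.7523.
  t=2,j=2: stock 84.0889 → up 110.1565 (V=57.0165), down 75.6800 (V=22.5400). Price 35.3366; hedge Δ=1.0000, bond B=-48.7523.
  t=1,j=0: stock 44.1000 → up 57.7710 (V=9.0187), down 39.6900 (V=-9.0623). Price -0.6269; hedge Δ=1.0000, bond B=-44.7269.
  t=1,j=1: stock 64.1900 → up 84.0889 (V=35.3366), down 57.7710 (V=9.0187). Price 19.4631; hedge Δ=1.0000, bond B=-44.7269.
  t=0,j=0: stock 49.0000 → up 64.1900 (V=19.4631), down 44.1000 (V=-0.6269). Price 7.9662; hedge Δ=1.0000, bond B=-41.0338.
Self-financing check: at every node Δ·S+B equals the discounted successor values.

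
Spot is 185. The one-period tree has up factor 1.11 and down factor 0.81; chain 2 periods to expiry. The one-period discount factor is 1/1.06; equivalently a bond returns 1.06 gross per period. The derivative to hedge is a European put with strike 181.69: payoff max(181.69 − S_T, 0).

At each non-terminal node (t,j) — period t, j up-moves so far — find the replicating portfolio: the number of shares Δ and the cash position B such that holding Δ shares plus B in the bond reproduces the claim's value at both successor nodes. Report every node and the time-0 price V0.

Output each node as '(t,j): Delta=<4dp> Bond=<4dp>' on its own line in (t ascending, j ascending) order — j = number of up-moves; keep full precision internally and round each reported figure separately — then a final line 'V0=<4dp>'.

(0,0): Delta=-0.3449 Bond=69.0912
(1,0): Delta=-1.0000 Bond=171.4057
(1,1): Delta=-0.2493 Bond=53.6029
V0=5.2875

The replicating-portfolio and risk-neutral prices coincide; use p* = (1.06−0.81)/(1.11−0.81) = 0.8333 for the latter.
Terminal payoffs: V(2,0)=60.3115, V(2,1)=15.3565, V(2,2)=0.0000
Node (1,0) S=149.8500: V=(p*·15.3565+(1−p*)·60.3115)/1.06=21.5557; Δ=(15.3565−60.3115)/(166.3335−121.3785)=-1.0000; B=V−Δ·S=171.4057
Node (1,1) S=205.3500: V=(p*·0.0000+(1−p*)·15.3565)/1.06=2.4145; Δ=(0.0000−15.3565)/(227.9385−166.3335)=-0.2493; B=V−Δ·S=53.6029
Node (0,0) S=185.0000: V=(p*·2.4145+(1−p*)·21.5557)/1.06=5.2875; Δ=(2.4145−21.5557)/(205.3500−149.8500)=-0.3449; B=V−Δ·S=69.0912
Root portfolio cost Δ·185+B reproduces V0=5.2875.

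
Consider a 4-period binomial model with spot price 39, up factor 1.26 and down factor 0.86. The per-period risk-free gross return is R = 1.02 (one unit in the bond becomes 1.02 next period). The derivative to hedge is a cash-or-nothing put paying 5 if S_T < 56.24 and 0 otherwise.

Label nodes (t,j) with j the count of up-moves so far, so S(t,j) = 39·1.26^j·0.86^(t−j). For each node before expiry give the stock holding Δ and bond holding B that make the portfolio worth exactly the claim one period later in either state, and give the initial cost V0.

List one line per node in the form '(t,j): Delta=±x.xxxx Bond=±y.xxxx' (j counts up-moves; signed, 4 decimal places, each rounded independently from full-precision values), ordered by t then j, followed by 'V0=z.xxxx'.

(0,0): Delta=-0.0870 Bond=7.1838
(1,0): Delta=-0.0573 Bond=6.3324
(1,1): Delta=-0.1174 Bond=8.8201
(2,0): Delta=0.0000 Bond=4.8058
(2,1): Delta=-0.1160 Bond=8.9389
(2,2): Delta=-0.1188 Bond=9.0830
(3,0): Delta=0.0000 Bond=4.9020
(3,1): Delta=0.0000 Bond=4.9020
(3,2): Delta=-0.2348 Bond=15.4412
(3,3): Delta=0.0000 Bond=0.0000
V0=3.7915

Under the risk-neutral measure, an up-move has probability p* = (R−d)/(u−d) = 0.4000 and values discount at R = 1.02.
Terminal payoffs: V(4,0)=5.0000, V(4,1)=5.0000, V(4,2)=5.0000, V(4,3)=0.0000, V(4,4)=0.0000
(3,0): S=24.8062. Δ = (V_up−V_dn)/(S_up−S_dn) = (5.0000−5.0000)/(31.2558−21.3333) = 0.0000. V = [p*·5.0000 + (1−p*)·5.0000]/1.02 = 4.9020. B = V − Δ·S = 4.9020.
(3,1): S=36.3439. Δ = (V_up−V_dn)/(S_up−S_dn) = (5.0000−5.0000)/(45.7934−31.2558) = 0.0000. V = [p*·5.0000 + (1−p*)·5.0000]/1.02 = 4.9020. B = V − Δ·S = 4.9020.
(3,2): S=53.2481. Δ = (V_up−V_dn)/(S_up−S_dn) = (0.0000−5.0000)/(67.0926−45.7934) = -0.2348. V = [p*·0.0000 + (1−p*)·5.0000]/1.02 = 2.9412. B = V − Δ·S = 15.4412.
(3,3): S=78.0147. Δ = (V_up−V_dn)/(S_up−S_dn) = (0.0000−0.0000)/(98.2985−67.0926) = 0.0000. V = [p*·0.0000 + (1−p*)·0.0000]/1.02 = 0.0000. B = V − Δ·S = 0.0000.
(2,0): S=28.8444. Δ = (V_up−V_dn)/(S_up−S_dn) = (4.9020−4.9020)/(36.3439−24.8062) = 0.0000. V = [p*·4.9020 + (1−p*)·4.9020]/1.02 = 4.8058. B = V − Δ·S = 4.8058.
(2,1): S=42.2604. Δ = (V_up−V_dn)/(S_up−S_dn) = (2.9412−4.9020)/(53.2481−36.3439) = -0.1160. V = [p*·2.9412 + (1−p*)·4.9020]/1.02 = 4.0369. B = V − Δ·S = 8.9389.
(2,2): S=61.9164. Δ = (V_up−V_dn)/(S_up−S_dn) = (0.0000−2.9412)/(78.0147−53.2481) = -0.1188. V = [p*·0.0000 + (1−p*)·2.9412]/1.02 = 1.7301. B = V − Δ·S = 9.0830.
(1,0): S=33.5400. Δ = (V_up−V_dn)/(S_up−S_dn) = (4.0369−4.8058)/(42.2604−28.8444) = -0.0573. V = [p*·4.0369 + (1−p*)·4.8058]/1.02 = 4.4101. B = V − Δ·S = 6.3324.
(1,1): S=49.1400. Δ = (V_up−V_dn)/(S_up−S_dn) = (1.7301−4.0369)/(61.9164−42.2604) = -0.1174. V = [p*·1.7301 + (1−p*)·4.0369]/1.02 = 3.0531. B = V − Δ·S = 8.8201.
(0,0): S=39.0000. Δ = (V_up−V_dn)/(S_up−S_dn) = (3.0531−4.4101)/(49.1400−33.5400) = -0.0870. V = [p*·3.0531 + (1−p*)·4.4101]/1.02 = 3.7915. B = V − Δ·S = 7.1838.
Check: Δ(0,0)·S0 + B(0,0) = 3.7915 = V0.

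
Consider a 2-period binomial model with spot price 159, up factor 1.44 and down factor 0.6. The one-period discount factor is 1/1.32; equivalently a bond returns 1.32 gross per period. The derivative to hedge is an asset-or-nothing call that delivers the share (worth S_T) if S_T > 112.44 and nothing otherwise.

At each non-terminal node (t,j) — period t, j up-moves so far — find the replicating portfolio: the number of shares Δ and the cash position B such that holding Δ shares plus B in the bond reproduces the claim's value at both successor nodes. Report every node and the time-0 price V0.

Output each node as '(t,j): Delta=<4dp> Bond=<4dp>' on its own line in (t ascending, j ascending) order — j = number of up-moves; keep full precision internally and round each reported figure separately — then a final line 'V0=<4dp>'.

(0,0): Delta=1.0464 Bond=-8.0452
(1,0): Delta=1.7143 Bond=-74.3377
(1,1): Delta=1.0000 Bond=0.0000
V0=158.3296

Under the risk-neutral measure, an up-move has probability p* = (R−d)/(u−d) = 0.8571 and values discount at R = 1.32.
Terminal payoffs: V(2,0)=0.0000, V(2,1)=137.3760, V(2,2)=329.7024
Node (1,0) S=95.4000: V=(p*·137.3760+(1−p*)·0.0000)/1.32=89.2052; Δ=(137.3760−0.0000)/(137.3760−57.2400)=1.7143; B=V−Δ·S=-74.3377
Node (1,1) S=228.9600: V=(p*·329.7024+(1−p*)·137.3760)/1.32=228.9600; Δ=(329.7024−137.3760)/(329.7024−137.3760)=1.0000; B=V−Δ·S=0.0000
Node (0,0) S=159.0000: V=(p*·228.9600+(1−p*)·89.2052)/1.32=158.3296; Δ=(228.9600−89.2052)/(228.9600−95.4000)=1.0464; B=V−Δ·S=-8.0452
Self-financing check: at every node Δ·S+B equals the discounted successor values.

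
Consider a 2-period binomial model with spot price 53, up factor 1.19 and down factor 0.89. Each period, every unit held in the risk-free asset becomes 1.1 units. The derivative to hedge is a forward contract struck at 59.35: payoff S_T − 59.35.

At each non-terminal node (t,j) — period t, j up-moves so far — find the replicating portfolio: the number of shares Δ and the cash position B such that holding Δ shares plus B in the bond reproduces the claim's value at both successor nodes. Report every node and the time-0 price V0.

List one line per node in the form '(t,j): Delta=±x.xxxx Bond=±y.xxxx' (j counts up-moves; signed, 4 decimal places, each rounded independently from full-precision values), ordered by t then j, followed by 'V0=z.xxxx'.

Under the risk-neutral measure, an up-move has probability p* = (R−d)/(u−d) = 0.7000 and values discount at R = 1.1.
Terminal values V(2,·): V(2,0)=-17.3687, V(2,1)=-3.2177, V(2,2)=15.7033
Node (1,0) S=47.1700: V=(p*·-3.2177+(1−p*)·-17.3687)/1.1=-6.7845; Δ=(-3.2177−-17.3687)/(56.1323−41.9813)=1.0000; B=V−Δ·S=-53.9545
Node (1,1) S=63.0700: V=(p*·15.7033+(1−p*)·-3.2177)/1.1=9.1155; Δ=(15.7033−-3.2177)/(75.0533−56.1323)=1.0000; B=V−Δ·S=-53.9545
Node (0,0) S=53.0000: V=(p*·9.1155+(1−p*)·-6.7845)/1.1=3.9504; Δ=(9.1155−-6.7845)/(63.0700−47.1700)=1.0000; B=V−Δ·S=-49.0496
The time-0 hedge costs 3.9504, which is the no-arbitrage price.

(0,0): Delta=1.0000 Bond=-49.0496
(1,0): Delta=1.0000 Bond=-53.9545
(1,1): Delta=1.0000 Bond=-53.9545
V0=3.9504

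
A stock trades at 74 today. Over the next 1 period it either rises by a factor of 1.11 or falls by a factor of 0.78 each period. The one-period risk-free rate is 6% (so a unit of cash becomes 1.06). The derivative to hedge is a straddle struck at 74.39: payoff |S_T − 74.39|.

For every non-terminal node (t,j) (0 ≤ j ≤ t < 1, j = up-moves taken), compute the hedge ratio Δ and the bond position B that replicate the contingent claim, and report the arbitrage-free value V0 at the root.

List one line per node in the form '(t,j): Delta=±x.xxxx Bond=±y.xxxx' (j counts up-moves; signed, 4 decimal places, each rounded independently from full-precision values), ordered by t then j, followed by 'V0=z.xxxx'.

Risk-neutral probability p* = (R−d)/(u−d) = (1.06−0.78)/(1.11−0.78) = 0.8485.
Terminal payoffs: V(1,0)=16.6700, V(1,1)=7.7500
  t=0,j=0: stock 74.0000 → up 82.1400 (V=7.7500), down 57.7200 (V=16.6700). Price 8.5863; hedge Δ=-0.3653, bond B=35.6166.
Check: Δ(0,0)·S0 + B(0,0) = 8.5863 = V0.

(0,0): Delta=-0.3653 Bond=35.6166
V0=8.5863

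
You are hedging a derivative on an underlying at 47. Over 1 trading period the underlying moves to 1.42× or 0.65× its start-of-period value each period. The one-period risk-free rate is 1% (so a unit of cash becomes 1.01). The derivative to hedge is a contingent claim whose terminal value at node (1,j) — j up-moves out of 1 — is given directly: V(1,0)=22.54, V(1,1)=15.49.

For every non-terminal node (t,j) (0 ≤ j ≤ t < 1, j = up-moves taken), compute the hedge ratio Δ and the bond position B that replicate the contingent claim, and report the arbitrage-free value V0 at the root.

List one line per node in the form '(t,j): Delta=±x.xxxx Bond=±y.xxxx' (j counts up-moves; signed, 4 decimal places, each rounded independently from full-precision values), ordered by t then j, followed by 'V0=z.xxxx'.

(0,0): Delta=-0.1948 Bond=28.2092
V0=19.0534

The replicating-portfolio and risk-neutral prices coincide; use p* = (1.01−0.65)/(1.42−0.65) = 0.4675 for the latter.
Terminal values V(1,·): V(1,0)=22.5400, V(1,1)=15.4900
(0,0): S=47.0000. Δ = (V_up−V_dn)/(S_up−S_dn) = (15.4900−22.5400)/(66.7400−30.5500) = -0.1948. V = [p*·15.4900 + (1−p*)·22.5400]/1.01 = 19.0534. B = V − Δ·S = 28.2092.
Root portfolio cost Δ·47+B reproduces V0=19.0534.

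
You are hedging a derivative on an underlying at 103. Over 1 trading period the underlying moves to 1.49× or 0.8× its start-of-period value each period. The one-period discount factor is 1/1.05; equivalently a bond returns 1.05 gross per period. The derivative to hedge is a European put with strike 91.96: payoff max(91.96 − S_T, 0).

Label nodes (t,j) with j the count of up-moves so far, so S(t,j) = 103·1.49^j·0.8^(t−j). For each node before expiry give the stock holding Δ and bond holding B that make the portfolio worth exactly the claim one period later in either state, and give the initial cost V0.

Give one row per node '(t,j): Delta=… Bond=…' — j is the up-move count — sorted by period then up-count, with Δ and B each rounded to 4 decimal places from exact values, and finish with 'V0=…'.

(0,0): Delta=-0.1345 Bond=19.6610
V0=5.8059

Since d<R<u, set p* = (R−d)/(u−d) = 0.3623; price each node as the discounted p*-expectation of its children.
Payoff layer (t=1): V(1,0)=9.5600, V(1,1)=0.0000
  t=0,j=0: stock 103.0000 → up 153.4700 (V=0.0000), down 82.4000 (V=9.5600). Price 5.8059; hedge Δ=-0.1345, bond B=19.6610.
The time-0 hedge costs 5.8059, which is the no-arbitrage price.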